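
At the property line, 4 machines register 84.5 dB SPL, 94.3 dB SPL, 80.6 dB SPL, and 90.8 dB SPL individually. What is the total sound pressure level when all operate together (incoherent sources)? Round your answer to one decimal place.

96.3 dB SPL

For uncorrelated sources the intensities add, so convert each level to linear form, sum, and take 10·log₁₀ of the total.
Σ 10^(L/10) = 10^(84.5/10) + 10^(94.3/10) + 10^(80.6/10) + 10^(90.8/10) = 4.290e+09.
L_total = 10·log₁₀(4.290e+09) = 96.33 dB SPL.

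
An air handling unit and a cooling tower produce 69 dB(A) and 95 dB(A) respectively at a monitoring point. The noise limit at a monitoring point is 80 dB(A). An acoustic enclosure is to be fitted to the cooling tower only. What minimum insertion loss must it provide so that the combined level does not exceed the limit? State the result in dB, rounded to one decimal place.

Fixed contribution from the other source: Σ 10^(L/10) = 10^(69/10) = 7.943e+06 (69.00 dB(A)).
The limit corresponds to 10^(80/10) = 1.000e+08; subtracting the fixed part leaves 9.206e+07 for the cooling tower, i.e. 79.64 dB(A).
So the cooling tower must be reduced from 95 to 79.64 dB(A): IL = 15.36 dB.

15.4 dB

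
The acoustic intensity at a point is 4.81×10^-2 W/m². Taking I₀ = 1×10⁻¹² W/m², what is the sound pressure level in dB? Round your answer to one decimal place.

Dividing by I₀ shifts the exponent by 12: I/I₀ = 4.81×10^10.
L = 10·(0.6821 + 10) = 106.82 dB.

106.8 dB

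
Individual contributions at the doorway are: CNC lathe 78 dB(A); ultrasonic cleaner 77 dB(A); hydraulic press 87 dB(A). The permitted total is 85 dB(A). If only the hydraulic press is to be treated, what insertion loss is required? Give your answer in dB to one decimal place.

3.9 dB

Fixed contribution from the other sources: Σ 10^(L/10) = 10^(78/10) + 10^(77/10) = 1.132e+08 (80.54 dB(A)).
To meet 85 dB(A) overall, the treated hydraulic press may contribute at most 10^(85/10) − 1.132e+08 = 2.030e+08, i.e. 83.08 dB(A).
So the hydraulic press must be reduced from 87 to 83.08 dB(A): IL = 3.92 dB.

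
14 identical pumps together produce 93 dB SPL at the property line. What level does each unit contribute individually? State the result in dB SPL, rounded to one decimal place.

81.5 dB SPL

For N identical incoherent sources L_total = L₁ + 10·log₁₀ N, so L₁ = 93 − 10·log₁₀(14) = 93 − 11.461.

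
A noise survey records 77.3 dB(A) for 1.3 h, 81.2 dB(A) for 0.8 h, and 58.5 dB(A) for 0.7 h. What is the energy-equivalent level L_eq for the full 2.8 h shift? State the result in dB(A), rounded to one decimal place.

78.0 dB(A)

L_eq = 10·log₁₀[(1/T)·Σ tᵢ·10^(Lᵢ/10)] with T = 2.8 h.
Σ tᵢ·10^(Lᵢ/10) = 1.3·10^(77.3/10) + 0.8·10^(81.2/10) + 0.7·10^(58.5/10) = 1.758e+08.
L_eq = 10·log₁₀(1.758e+08/2.8) = 77.98 dB(A).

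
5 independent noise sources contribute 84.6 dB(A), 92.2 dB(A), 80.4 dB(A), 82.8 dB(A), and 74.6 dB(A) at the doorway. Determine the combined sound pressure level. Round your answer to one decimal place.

93.6 dB(A)

Incoherent sources combine by intensity addition: L_total = 10·log₁₀(Σ 10^(L_i/10)).
Σ 10^(L/10) = 10^(84.6/10) + 10^(92.2/10) + 10^(80.4/10) + 10^(82.8/10) + 10^(74.6/10) = 2.277e+09.
L_total = 10·log₁₀(2.277e+09) = 93.57 dB(A).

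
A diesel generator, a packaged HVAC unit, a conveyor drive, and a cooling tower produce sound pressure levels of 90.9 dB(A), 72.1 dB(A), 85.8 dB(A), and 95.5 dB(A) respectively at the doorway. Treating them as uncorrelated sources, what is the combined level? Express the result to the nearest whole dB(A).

Incoherent sources combine by intensity addition: L_total = 10·log₁₀(Σ 10^(L_i/10)).
Σ 10^(L/10) = 10^(90.9/10) + 10^(72.1/10) + 10^(85.8/10) + 10^(95.5/10) = 5.175e+09.
L_total = 10·log₁₀(5.175e+09) = 97.14 dB(A).

97 dB(A)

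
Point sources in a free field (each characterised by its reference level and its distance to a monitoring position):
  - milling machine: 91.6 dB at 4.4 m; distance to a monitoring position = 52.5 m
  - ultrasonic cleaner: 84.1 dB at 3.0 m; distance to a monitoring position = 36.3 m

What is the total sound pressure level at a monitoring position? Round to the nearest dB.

First find each source's level at the receiver (point-source: −20·log₁₀(r/r_ref)), then combine on an intensity basis.
milling machine: 91.6 − 20·log₁₀(52.5/4.4) = 91.6 − 21.53 = 70.07 dB.
ultrasonic cleaner: 84.1 − 20·log₁₀(36.3/3.0) = 84.1 − 21.66 = 62.44 dB.
Σ 10^(L/10) = 1.191e+07 → L_total = 10·log₁₀(1.191e+07) = 70.76 dB.

71 dB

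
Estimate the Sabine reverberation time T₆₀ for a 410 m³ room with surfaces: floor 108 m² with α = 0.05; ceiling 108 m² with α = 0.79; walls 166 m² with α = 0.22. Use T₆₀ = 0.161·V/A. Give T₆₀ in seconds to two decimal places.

Total absorption A = 108·0.05 + 108·0.79 + 166·0.22 = 127.24 m² sabins.
T₆₀ = 0.161 × 410 / 127.24 = 0.519 s.

0.52 s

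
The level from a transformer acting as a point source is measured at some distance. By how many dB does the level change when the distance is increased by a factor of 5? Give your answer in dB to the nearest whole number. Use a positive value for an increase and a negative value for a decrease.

A point source loses 6 dB per doubling of distance; generally ΔL = −20·log₁₀(r₂/r₁).
ΔL = −20·log₁₀(5) = -13.98 dB.

-14 dB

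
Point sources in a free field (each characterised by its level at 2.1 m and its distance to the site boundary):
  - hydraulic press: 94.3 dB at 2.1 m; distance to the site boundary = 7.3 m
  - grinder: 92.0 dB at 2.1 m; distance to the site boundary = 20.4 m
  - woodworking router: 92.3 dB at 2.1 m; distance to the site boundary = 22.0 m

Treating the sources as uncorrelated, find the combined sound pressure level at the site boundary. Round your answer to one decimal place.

84.1 dB

Propagate each source to the receiver with L = L_ref − 20·log₁₀(r/r_ref), then add intensities.
hydraulic press: 94.3 − 20·log₁₀(7.3/2.1) = 94.3 − 10.82 = 83.48 dB.
grinder: 92.0 − 20·log₁₀(20.4/2.1) = 92.0 − 19.75 = 72.25 dB.
woodworking router: 92.3 − 20·log₁₀(22.0/2.1) = 92.3 − 20.40 = 71.90 dB.
Σ 10^(L/10) = 2.550e+08 → L_total = 10·log₁₀(2.550e+08) = 84.07 dB.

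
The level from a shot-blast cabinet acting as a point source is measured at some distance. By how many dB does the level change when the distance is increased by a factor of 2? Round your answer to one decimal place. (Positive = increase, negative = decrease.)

With spherical spreading the level changes by −20·log₁₀(r₂/r₁).
ΔL = −20·log₁₀(2) = -6.02 dB.

-6.0 dB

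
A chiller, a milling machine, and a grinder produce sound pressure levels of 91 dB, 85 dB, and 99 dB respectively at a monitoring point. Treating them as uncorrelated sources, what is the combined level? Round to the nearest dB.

Incoherent sources combine by intensity addition: L_total = 10·log₁₀(Σ 10^(L_i/10)).
Σ 10^(L/10) = 10^(91/10) + 10^(85/10) + 10^(99/10) = 9.518e+09.
L_total = 10·log₁₀(9.518e+09) = 99.79 dB.

100 dB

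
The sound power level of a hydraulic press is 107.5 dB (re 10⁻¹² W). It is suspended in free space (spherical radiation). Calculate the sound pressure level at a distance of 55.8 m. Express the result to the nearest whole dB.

62 dB

Free-field spherical radiation: L_p = L_w − 10·log₁₀(4π·r²), r = 55.8 m.
4π·r² = 3.913e+04 m², 10·log₁₀ of that is 45.925 dB.
L_p = 107.5 − 45.925 = 61.58 dB.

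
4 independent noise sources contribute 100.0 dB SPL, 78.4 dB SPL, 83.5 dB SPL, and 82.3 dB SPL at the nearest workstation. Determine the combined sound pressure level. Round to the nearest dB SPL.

100 dB SPL

For uncorrelated sources the intensities add, so convert each level to linear form, sum, and take 10·log₁₀ of the total.
Σ 10^(L/10) = 10^(100.0/10) + 10^(78.4/10) + 10^(83.5/10) + 10^(82.3/10) = 1.046e+10.
L_total = 10·log₁₀(1.046e+10) = 100.20 dB SPL.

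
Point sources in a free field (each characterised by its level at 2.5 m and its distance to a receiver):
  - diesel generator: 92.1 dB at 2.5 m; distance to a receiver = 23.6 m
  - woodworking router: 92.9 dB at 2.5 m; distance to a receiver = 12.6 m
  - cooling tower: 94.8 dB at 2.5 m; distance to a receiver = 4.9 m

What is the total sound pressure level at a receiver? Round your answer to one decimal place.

89.5 dB

Propagate each source to the receiver with L = L_ref − 20·log₁₀(r/r_ref), then add intensities.
diesel generator: 92.1 − 20·log₁₀(23.6/2.5) = 92.1 − 19.50 = 72.60 dB.
woodworking router: 92.9 − 20·log₁₀(12.6/2.5) = 92.9 − 14.05 = 78.85 dB.
cooling tower: 94.8 − 20·log₁₀(4.9/2.5) = 94.8 − 5.85 = 88.95 dB.
Σ 10^(L/10) = 8.811e+08 → L_total = 10·log₁₀(8.811e+08) = 89.45 dB.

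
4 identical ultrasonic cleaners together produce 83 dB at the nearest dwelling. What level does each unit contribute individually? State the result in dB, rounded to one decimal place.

Dividing the total intensity by 4 lowers the level by 10·log₁₀ 4 = 6.021 dB: L₁ = 83 − 6.021.

77.0 dB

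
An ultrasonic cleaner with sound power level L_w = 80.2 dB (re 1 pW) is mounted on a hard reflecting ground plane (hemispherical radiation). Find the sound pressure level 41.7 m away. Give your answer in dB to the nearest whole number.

L_p = L_w − 10·log₁₀(2π·r²) with r = 41.7 m.
2π·r² = 1.093e+04 m², 10·log₁₀ of that is 40.385 dB.
L_p = 80.2 − 40.385 = 39.82 dB.

40 dB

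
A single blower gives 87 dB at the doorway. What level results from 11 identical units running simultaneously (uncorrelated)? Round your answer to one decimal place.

97.4 dB

L_total = L₁ + 10·log₁₀ N for N identical incoherent sources.
L_total = 87 + 10·log₁₀(11) = 87 + 10.414 = 97.41 dB.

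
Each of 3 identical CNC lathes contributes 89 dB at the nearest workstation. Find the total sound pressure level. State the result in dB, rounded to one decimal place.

With 3 equal, uncorrelated contributions the intensity is 3× that of one unit, giving a rise of 10·log₁₀ 3.
L_total = 89 + 10·log₁₀(3) = 89 + 4.771 = 93.77 dB.

93.8 dB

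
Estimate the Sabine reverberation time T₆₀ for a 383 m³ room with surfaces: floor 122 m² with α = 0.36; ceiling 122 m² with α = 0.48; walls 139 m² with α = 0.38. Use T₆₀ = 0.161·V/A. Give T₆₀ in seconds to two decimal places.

A = Σ Sᵢαᵢ = 122·0.36 + 122·0.48 + 139·0.38 = 155.30 m².
T₆₀ = 0.161·V/A = 0.161·383/155.30 = 0.397 s.

0.40 s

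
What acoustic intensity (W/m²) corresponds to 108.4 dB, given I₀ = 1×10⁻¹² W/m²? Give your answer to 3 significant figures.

I = I₀·10^(L/10) = 10⁻¹² × 10^(108.4/10) = 10^(-1.160).

0.0692 W/m²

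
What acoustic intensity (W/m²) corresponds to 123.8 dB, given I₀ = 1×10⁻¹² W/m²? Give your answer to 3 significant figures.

L = 10·log₁₀(I/I₀) ⇒ I = I₀·10^(L/10) = 10⁻¹² × 10^12.38.

2.40 W/m²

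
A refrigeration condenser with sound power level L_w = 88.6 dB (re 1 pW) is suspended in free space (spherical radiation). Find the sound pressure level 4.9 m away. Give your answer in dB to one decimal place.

63.8 dB

The power spreads over a sphere of area 4π·r², so L_p = L_w − 10·log₁₀(4π·r²).
4π·r² = 301.7 m², 10·log₁₀ of that is 24.796 dB.
L_p = 88.6 − 24.796 = 63.80 dB.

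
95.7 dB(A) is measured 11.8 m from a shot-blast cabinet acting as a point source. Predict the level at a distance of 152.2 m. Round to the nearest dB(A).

73 dB(A)

For a point source, L₂ = L₁ − 20·log₁₀(r₂/r₁).
L₂ = 95.7 − 20·log₁₀(152.2/11.8) = 95.7 − 22.211 = 73.49 dB(A).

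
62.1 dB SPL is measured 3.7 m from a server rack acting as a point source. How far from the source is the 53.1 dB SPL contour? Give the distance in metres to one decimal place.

The 9.0 dB drop corresponds to a distance ratio of 10^(9.0/20) for a point source.
r₂ = 3.7·10^((62.1−53.1)/20) = 3.7·10^(9.0/20) = 10.43 m.

10.4 m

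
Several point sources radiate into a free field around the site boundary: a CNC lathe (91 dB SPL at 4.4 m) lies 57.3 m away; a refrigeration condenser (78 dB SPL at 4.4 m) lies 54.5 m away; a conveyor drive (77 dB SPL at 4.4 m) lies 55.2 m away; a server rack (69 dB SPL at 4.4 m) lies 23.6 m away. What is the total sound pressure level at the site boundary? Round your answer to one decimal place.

69.3 dB SPL

First find each source's level at the receiver (point-source: −20·log₁₀(r/r_ref)), then combine on an intensity basis.
CNC lathe: 91 − 20·log₁₀(57.3/4.4) = 91 − 22.29 = 68.71 dB SPL.
refrigeration condenser: 78 − 20·log₁₀(54.5/4.4) = 78 − 21.86 = 56.14 dB SPL.
conveyor drive: 77 − 20·log₁₀(55.2/4.4) = 77 − 21.97 = 55.03 dB SPL.
server rack: 69 − 20·log₁₀(23.6/4.4) = 69 − 14.59 = 54.41 dB SPL.
Σ 10^(L/10) = 8.429e+06 → L_total = 10·log₁₀(8.429e+06) = 69.26 dB SPL.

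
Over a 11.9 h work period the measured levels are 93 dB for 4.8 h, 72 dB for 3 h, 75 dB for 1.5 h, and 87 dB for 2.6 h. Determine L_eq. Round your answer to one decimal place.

89.6 dB

Weight each interval's intensity by its duration and average over T = 11.9 h:
Σ tᵢ·10^(Lᵢ/10) = 4.8·10^(93/10) + 3·10^(72/10) + 1.5·10^(75/10) + 2.6·10^(87/10) = 1.098e+10.
L_eq = 10·log₁₀(1.098e+10/11.9) = 89.65 dB.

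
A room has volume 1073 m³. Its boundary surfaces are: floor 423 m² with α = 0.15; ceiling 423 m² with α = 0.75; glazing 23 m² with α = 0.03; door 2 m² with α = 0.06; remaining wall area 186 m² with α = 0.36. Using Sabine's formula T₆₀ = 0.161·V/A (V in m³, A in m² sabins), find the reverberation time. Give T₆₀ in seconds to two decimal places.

A = Σ Sᵢαᵢ = 423·0.15 + 423·0.75 + 23·0.03 + 2·0.06 + 186·0.36 = 448.47 m².
T₆₀ = 0.161·V/A = 0.161·1073/448.47 = 0.385 s.

0.39 s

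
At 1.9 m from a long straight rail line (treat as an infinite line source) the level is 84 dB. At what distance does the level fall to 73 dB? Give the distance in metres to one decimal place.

23.9 m

The 11.0 dB drop corresponds to a distance ratio of 10^(11.0/10) for a line source.
r₂ = 1.9·10^((84−73)/10) = 1.9·10^(11.0/10) = 23.92 m.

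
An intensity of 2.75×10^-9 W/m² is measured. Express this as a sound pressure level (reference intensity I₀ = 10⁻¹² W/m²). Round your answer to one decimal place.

34.4 dB

Dividing by I₀ shifts the exponent by 12: I/I₀ = 2.75×10^3.
L = 10·(0.4393 + 3) = 34.39 dB.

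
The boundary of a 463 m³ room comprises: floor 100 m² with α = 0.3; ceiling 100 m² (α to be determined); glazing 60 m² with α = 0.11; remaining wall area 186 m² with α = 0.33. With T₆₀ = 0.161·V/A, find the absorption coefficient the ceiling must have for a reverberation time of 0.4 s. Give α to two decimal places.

A = 0.161·V/T₆₀ = 0.161·463/0.4 = 186.36 m² sabins.
Absorption from the other surfaces = 100·0.3 + 60·0.11 + 186·0.33 = 97.98 m², so the ceiling must supply 88.38 m² over 100 m².
α = 88.38/100 = 0.884.

0.88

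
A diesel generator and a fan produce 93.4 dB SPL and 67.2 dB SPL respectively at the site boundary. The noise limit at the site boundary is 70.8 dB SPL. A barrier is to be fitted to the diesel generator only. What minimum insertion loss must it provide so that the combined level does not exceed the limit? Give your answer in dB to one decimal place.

Everything except the diesel generator sums to 10^(67.2/10) = 5.248e+06 in linear terms, 67.20 dB SPL.
The limit corresponds to 10^(70.8/10) = 1.202e+07; subtracting the fixed part leaves 6.775e+06 for the diesel generator, i.e. 68.31 dB SPL.
So the diesel generator must be reduced from 93.4 to 68.31 dB SPL: IL = 25.09 dB.

25.1 dB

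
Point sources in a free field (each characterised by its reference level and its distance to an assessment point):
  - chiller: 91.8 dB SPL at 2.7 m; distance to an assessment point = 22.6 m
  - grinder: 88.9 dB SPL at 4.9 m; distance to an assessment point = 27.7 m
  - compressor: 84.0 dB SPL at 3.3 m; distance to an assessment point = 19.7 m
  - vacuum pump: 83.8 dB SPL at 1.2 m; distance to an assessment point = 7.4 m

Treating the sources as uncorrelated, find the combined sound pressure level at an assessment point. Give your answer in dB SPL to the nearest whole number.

78 dB SPL

Propagate each source to the receiver with L = L_ref − 20·log₁₀(r/r_ref), then add intensities.
chiller: 91.8 − 20·log₁₀(22.6/2.7) = 91.8 − 18.45 = 73.35 dB SPL.
grinder: 88.9 − 20·log₁₀(27.7/4.9) = 88.9 − 15.05 = 73.85 dB SPL.
compressor: 84.0 − 20·log₁₀(19.7/3.3) = 84.0 − 15.52 = 68.48 dB SPL.
vacuum pump: 83.8 − 20·log₁₀(7.4/1.2) = 83.8 − 15.80 = 68.00 dB SPL.
Σ 10^(L/10) = 5.925e+07 → L_total = 10·log₁₀(5.925e+07) = 77.73 dB SPL.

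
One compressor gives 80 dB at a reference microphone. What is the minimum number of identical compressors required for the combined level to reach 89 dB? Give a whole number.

The shortfall is 89 − 80 = 9.0 dB, and N units add 10·log₁₀ N, so need 10·log₁₀ N ≥ 9.0.
N ≥ 10^(9.0/10) = 7.943, so N = 8.

8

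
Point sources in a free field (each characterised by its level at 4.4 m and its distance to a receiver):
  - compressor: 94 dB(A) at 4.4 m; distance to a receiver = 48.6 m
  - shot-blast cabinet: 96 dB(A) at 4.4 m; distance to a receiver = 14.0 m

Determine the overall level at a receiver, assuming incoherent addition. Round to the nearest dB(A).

86 dB(A)

Propagate each source to the receiver with L = L_ref − 20·log₁₀(r/r_ref), then add intensities.
compressor: 94 − 20·log₁₀(48.6/4.4) = 94 − 20.86 = 73.14 dB(A).
shot-blast cabinet: 96 − 20·log₁₀(14.0/4.4) = 96 − 10.05 = 85.95 dB(A).
Σ 10^(L/10) = 4.138e+08 → L_total = 10·log₁₀(4.138e+08) = 86.17 dB(A).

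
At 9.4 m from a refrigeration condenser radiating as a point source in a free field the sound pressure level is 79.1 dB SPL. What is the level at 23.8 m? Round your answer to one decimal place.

Point-source attenuation: ΔL = 20·log₁₀(r₂/r₁) = 20·log₁₀(23.8/9.4) = 8.069 dB.
L₂ = 79.1 − 20·log₁₀(23.8/9.4) = 79.1 − 8.069 = 71.03 dB SPL.

71.0 dB SPL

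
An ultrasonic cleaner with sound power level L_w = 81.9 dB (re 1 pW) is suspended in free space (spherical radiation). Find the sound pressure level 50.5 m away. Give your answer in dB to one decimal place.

The power spreads over a sphere of area 4π·r², so L_p = L_w − 10·log₁₀(4π·r²).
4π·r² = 3.205e+04 m², 10·log₁₀ of that is 45.058 dB.
L_p = 81.9 − 45.058 = 36.84 dB.

36.8 dB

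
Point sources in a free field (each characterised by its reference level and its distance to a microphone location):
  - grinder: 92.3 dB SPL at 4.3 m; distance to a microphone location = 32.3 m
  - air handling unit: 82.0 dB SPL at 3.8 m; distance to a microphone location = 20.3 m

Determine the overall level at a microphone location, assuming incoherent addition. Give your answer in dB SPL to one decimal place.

75.5 dB SPL

First find each source's level at the receiver (point-source: −20·log₁₀(r/r_ref)), then combine on an intensity basis.
grinder: 92.3 − 20·log₁₀(32.3/4.3) = 92.3 − 17.51 = 74.79 dB SPL.
air handling unit: 82.0 − 20·log₁₀(20.3/3.8) = 82.0 − 14.55 = 67.45 dB SPL.
Σ 10^(L/10) = 3.565e+07 → L_total = 10·log₁₀(3.565e+07) = 75.52 dB SPL.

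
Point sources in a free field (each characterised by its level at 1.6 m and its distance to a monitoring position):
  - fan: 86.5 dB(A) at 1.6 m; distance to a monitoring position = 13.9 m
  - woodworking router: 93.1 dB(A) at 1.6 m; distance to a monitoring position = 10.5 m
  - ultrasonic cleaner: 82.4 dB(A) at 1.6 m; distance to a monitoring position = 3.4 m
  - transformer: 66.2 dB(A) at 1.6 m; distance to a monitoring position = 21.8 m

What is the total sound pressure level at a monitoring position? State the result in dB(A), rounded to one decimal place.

First find each source's level at the receiver (point-source: −20·log₁₀(r/r_ref)), then combine on an intensity basis.
fan: 86.5 − 20·log₁₀(13.9/1.6) = 86.5 − 18.78 = 67.72 dB(A).
woodworking router: 93.1 − 20·log₁₀(10.5/1.6) = 93.1 − 16.34 = 76.76 dB(A).
ultrasonic cleaner: 82.4 − 20·log₁₀(3.4/1.6) = 82.4 − 6.55 = 75.85 dB(A).
transformer: 66.2 − 20·log₁₀(21.8/1.6) = 66.2 − 22.69 = 43.51 dB(A).
Σ 10^(L/10) = 9.183e+07 → L_total = 10·log₁₀(9.183e+07) = 79.63 dB(A).

79.6 dB(A)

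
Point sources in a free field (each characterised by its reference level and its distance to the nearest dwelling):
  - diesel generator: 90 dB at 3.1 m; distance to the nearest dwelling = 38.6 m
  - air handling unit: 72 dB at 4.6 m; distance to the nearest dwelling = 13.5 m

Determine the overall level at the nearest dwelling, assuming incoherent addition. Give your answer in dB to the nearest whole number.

69 dB

Apply inverse-square spreading to bring every level to the receiver, then sum 10^(L/10).
diesel generator: 90 − 20·log₁₀(38.6/3.1) = 90 − 21.90 = 68.10 dB.
air handling unit: 72 − 20·log₁₀(13.5/4.6) = 72 − 9.35 = 62.65 dB.
Σ 10^(L/10) = 8.290e+06 → L_total = 10·log₁₀(8.290e+06) = 69.19 dB.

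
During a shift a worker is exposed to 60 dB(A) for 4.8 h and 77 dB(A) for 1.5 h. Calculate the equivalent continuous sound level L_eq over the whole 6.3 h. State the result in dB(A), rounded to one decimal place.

L_eq = 10·log₁₀[(1/T)·Σ tᵢ·10^(Lᵢ/10)] with T = 6.3 h.
Σ tᵢ·10^(Lᵢ/10) = 4.8·10^(60/10) + 1.5·10^(77/10) = 7.998e+07.
L_eq = 10·log₁₀(7.998e+07/6.3) = 71.04 dB(A).

71.0 dB(A)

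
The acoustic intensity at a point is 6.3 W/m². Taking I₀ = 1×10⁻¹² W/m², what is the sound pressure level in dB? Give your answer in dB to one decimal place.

128.0 dB

I/I₀ = 6.3/10⁻¹² = 6.3×10^12, and L = 10·log₁₀(I/I₀).
L = 10·(0.7993 + 12) = 127.99 dB.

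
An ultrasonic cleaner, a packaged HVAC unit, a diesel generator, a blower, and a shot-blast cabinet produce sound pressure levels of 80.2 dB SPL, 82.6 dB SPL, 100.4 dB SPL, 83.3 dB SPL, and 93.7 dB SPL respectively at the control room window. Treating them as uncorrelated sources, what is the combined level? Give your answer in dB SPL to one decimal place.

101.4 dB SPL

For uncorrelated sources the intensities add, so convert each level to linear form, sum, and take 10·log₁₀ of the total.
Σ 10^(L/10) = 10^(80.2/10) + 10^(82.6/10) + 10^(100.4/10) + 10^(83.3/10) + 10^(93.7/10) = 1.381e+10.
L_total = 10·log₁₀(1.381e+10) = 101.40 dB SPL.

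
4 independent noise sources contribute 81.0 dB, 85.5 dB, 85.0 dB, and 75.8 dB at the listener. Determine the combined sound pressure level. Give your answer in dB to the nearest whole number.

For uncorrelated sources the intensities add, so convert each level to linear form, sum, and take 10·log₁₀ of the total.
Σ 10^(L/10) = 10^(81.0/10) + 10^(85.5/10) + 10^(85.0/10) + 10^(75.8/10) = 8.350e+08.
L_total = 10·log₁₀(8.350e+08) = 89.22 dB.

89 dB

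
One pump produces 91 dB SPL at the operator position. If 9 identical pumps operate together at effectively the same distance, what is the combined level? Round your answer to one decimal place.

L_total = L₁ + 10·log₁₀ N for N identical incoherent sources.
L_total = 91 + 10·log₁₀(9) = 91 + 9.542 = 100.54 dB SPL.

100.5 dB SPL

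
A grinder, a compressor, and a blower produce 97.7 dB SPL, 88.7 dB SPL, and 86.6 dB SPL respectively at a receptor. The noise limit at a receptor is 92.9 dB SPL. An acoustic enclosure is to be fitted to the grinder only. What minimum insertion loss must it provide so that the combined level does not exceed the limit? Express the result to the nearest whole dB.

Everything except the grinder sums to 10^(88.7/10) + 10^(86.6/10) = 1.198e+09 in linear terms, 90.79 dB SPL.
The limit corresponds to 10^(92.9/10) = 1.950e+09; subtracting the fixed part leaves 7.514e+08 for the grinder, i.e. 88.76 dB SPL.
Required insertion loss = 97.7 − 88.76 = 8.94 dB.

9 dB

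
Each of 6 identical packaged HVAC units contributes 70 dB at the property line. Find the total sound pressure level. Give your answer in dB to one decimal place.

L_total = L₁ + 10·log₁₀ N for N identical incoherent sources.
L_total = 70 + 10·log₁₀(6) = 70 + 7.782 = 77.78 dB.

77.8 dB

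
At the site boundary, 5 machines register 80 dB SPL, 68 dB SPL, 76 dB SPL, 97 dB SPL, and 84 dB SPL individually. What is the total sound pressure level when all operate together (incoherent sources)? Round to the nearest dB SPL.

97 dB SPL

For uncorrelated sources the intensities add, so convert each level to linear form, sum, and take 10·log₁₀ of the total.
Σ 10^(L/10) = 10^(80/10) + 10^(68/10) + 10^(76/10) + 10^(97/10) + 10^(84/10) = 5.409e+09.
L_total = 10·log₁₀(5.409e+09) = 97.33 dB SPL.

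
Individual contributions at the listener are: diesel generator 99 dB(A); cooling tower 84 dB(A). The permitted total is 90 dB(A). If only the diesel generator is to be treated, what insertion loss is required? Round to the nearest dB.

10 dB

Fixed contribution from the other source: Σ 10^(L/10) = 10^(84/10) = 2.512e+08 (84.00 dB(A)).
The limit corresponds to 10^(90/10) = 1.000e+09; subtracting the fixed part leaves 7.488e+08 for the diesel generator, i.e. 88.74 dB(A).
So the diesel generator must be reduced from 99 to 88.74 dB(A): IL = 10.26 dB.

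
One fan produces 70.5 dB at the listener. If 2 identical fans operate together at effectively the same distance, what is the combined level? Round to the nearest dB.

With 2 equal, uncorrelated contributions the intensity is 2× that of one unit, giving a rise of 10·log₁₀ 2.
L_total = 70.5 + 10·log₁₀(2) = 70.5 + 3.010 = 73.51 dB.

74 dB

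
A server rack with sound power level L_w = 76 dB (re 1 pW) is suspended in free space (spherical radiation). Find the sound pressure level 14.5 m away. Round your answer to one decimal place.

L_p = L_w − 10·log₁₀(4π·r²) with r = 14.5 m.
4π·r² = 2642 m², 10·log₁₀ of that is 34.219 dB.
L_p = 76 − 34.219 = 41.78 dB.

41.8 dB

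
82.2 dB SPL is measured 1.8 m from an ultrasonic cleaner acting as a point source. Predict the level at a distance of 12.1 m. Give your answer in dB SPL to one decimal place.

65.6 dB SPL

Spherical spreading from a point source gives a 20·log₁₀(r₂/r₁) drop.
L₂ = 82.2 − 20·log₁₀(12.1/1.8) = 82.2 − 16.550 = 65.65 dB SPL.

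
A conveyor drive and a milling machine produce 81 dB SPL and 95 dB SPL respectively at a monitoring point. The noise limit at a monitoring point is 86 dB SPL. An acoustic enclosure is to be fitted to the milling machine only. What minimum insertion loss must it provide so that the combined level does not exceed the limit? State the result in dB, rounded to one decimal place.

Everything except the milling machine sums to 10^(81/10) = 1.259e+08 in linear terms, 81.00 dB SPL.
The limit corresponds to 10^(86/10) = 3.981e+08; subtracting the fixed part leaves 2.722e+08 for the milling machine, i.e. 84.35 dB SPL.
So the milling machine must be reduced from 95 to 84.35 dB SPL: IL = 10.65 dB.

10.7 dB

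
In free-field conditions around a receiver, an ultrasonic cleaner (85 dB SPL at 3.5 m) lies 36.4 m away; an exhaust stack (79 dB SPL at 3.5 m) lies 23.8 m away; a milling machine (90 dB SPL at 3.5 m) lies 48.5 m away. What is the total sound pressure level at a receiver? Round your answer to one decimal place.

Propagate each source to the receiver with L = L_ref − 20·log₁₀(r/r_ref), then add intensities.
ultrasonic cleaner: 85 − 20·log₁₀(36.4/3.5) = 85 − 20.34 = 64.66 dB SPL.
exhaust stack: 79 − 20·log₁₀(23.8/3.5) = 79 − 16.65 = 62.35 dB SPL.
milling machine: 90 − 20·log₁₀(48.5/3.5) = 90 − 22.83 = 67.17 dB SPL.
Σ 10^(L/10) = 9.849e+06 → L_total = 10·log₁₀(9.849e+06) = 69.93 dB SPL.

69.9 dB SPL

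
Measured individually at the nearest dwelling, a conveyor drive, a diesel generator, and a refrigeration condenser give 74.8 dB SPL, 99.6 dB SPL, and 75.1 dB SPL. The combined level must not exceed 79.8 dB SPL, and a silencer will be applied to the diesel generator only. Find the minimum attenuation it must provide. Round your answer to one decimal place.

The untreated sources together contribute 10^(74.8/10) + 10^(75.1/10) = 6.256e+07, i.e. 77.96 dB SPL.
The limit corresponds to 10^(79.8/10) = 9.550e+07; subtracting the fixed part leaves 3.294e+07 for the diesel generator, i.e. 75.18 dB SPL.
Required insertion loss = 99.6 − 75.18 = 24.42 dB.

24.4 dB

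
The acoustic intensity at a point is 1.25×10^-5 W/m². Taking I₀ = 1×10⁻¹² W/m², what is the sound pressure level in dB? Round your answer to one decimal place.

71.0 dB

L = 10·log₁₀(I/I₀) = 10·log₁₀(1.25×10^-5/10⁻¹²) = 10·log₁₀(1.25×10^7).
L = 10·(0.0969 + 7) = 70.97 dB.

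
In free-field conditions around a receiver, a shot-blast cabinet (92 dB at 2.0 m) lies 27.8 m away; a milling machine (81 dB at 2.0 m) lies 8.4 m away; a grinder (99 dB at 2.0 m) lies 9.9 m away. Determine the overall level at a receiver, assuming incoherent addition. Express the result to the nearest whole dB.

Apply inverse-square spreading to bring every level to the receiver, then sum 10^(L/10).
shot-blast cabinet: 92 − 20·log₁₀(27.8/2.0) = 92 − 22.86 = 69.14 dB.
milling machine: 81 − 20·log₁₀(8.4/2.0) = 81 − 12.46 = 68.54 dB.
grinder: 99 − 20·log₁₀(9.9/2.0) = 99 − 13.89 = 85.11 dB.
Σ 10^(L/10) = 3.395e+08 → L_total = 10·log₁₀(3.395e+08) = 85.31 dB.

85 dB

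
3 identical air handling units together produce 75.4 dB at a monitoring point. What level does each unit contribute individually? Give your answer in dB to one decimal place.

For N identical incoherent sources L_total = L₁ + 10·log₁₀ N, so L₁ = 75.4 − 10·log₁₀(3) = 75.4 − 4.771.

70.6 dB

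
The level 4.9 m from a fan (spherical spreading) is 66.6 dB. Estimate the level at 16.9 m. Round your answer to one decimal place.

Spherical spreading from a point source gives a 20·log₁₀(r₂/r₁) drop.
L₂ = 66.6 − 20·log₁₀(16.9/4.9) = 66.6 − 10.754 = 55.85 dB.

55.8 dB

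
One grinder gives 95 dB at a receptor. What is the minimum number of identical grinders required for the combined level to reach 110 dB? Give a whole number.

32

The shortfall is 110 − 95 = 15.0 dB, and N units add 10·log₁₀ N, so need 10·log₁₀ N ≥ 15.0.
N ≥ 10^(15.0/10) = 31.623, so N = 32.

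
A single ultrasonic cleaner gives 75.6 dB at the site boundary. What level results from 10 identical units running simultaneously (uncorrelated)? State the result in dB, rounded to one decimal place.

With 10 equal, uncorrelated contributions the intensity is 10× that of one unit, giving a rise of 10·log₁₀ 10.
L_total = 75.6 + 10·log₁₀(10) = 75.6 + 10.000 = 85.60 dB.

85.6 dB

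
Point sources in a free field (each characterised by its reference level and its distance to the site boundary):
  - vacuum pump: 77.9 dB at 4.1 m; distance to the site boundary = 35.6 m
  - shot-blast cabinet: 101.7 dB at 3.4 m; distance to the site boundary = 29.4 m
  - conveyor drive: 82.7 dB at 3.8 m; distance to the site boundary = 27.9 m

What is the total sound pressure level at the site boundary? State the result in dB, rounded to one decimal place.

83.1 dB

Apply inverse-square spreading to bring every level to the receiver, then sum 10^(L/10).
vacuum pump: 77.9 − 20·log₁₀(35.6/4.1) = 77.9 − 18.77 = 59.13 dB.
shot-blast cabinet: 101.7 − 20·log₁₀(29.4/3.4) = 101.7 − 18.74 = 82.96 dB.
conveyor drive: 82.7 − 20·log₁₀(27.9/3.8) = 82.7 − 17.32 = 65.38 dB.
Σ 10^(L/10) = 2.021e+08 → L_total = 10·log₁₀(2.021e+08) = 83.06 dB.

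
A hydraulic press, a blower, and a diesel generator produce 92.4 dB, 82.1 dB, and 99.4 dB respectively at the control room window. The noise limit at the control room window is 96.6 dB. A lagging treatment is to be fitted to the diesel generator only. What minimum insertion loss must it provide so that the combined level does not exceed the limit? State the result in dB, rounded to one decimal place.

Everything except the diesel generator sums to 10^(92.4/10) + 10^(82.1/10) = 1.900e+09 in linear terms, 92.79 dB.
To meet 96.6 dB overall, the treated diesel generator may contribute at most 10^(96.6/10) − 1.900e+09 = 2.671e+09, i.e. 94.27 dB.
So the diesel generator must be reduced from 99.4 to 94.27 dB: IL = 5.13 dB.

5.1 dB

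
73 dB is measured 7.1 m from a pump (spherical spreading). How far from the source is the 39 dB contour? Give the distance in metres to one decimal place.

355.8 m

The 34.0 dB drop corresponds to a distance ratio of 10^(34.0/20) for a point source.
r₂ = 7.1·10^((73−39)/20) = 7.1·10^(34.0/20) = 355.84 m.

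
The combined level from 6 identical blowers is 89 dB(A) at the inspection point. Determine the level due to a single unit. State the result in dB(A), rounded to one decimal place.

6 equal contributions raise the level by 10·log₁₀ 6 = 7.782 dB, so each unit alone gives 89 − 7.782.

81.2 dB(A)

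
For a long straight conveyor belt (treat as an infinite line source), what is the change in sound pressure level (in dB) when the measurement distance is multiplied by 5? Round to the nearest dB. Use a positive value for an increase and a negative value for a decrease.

With cylindrical spreading the level changes by −10·log₁₀(r₂/r₁).
ΔL = −10·log₁₀(5) = -6.99 dB.

-7 dB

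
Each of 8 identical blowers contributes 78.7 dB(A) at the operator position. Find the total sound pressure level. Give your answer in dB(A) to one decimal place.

L_total = L₁ + 10·log₁₀ N for N identical incoherent sources.
L_total = 78.7 + 10·log₁₀(8) = 78.7 + 9.031 = 87.73 dB(A).

87.7 dB(A)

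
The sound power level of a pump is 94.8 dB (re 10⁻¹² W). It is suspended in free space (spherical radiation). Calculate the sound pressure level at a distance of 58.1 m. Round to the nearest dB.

49 dB

The power spreads over a sphere of area 4π·r², so L_p = L_w − 10·log₁₀(4π·r²).
4π·r² = 4.242e+04 m², 10·log₁₀ of that is 46.276 dB.
L_p = 94.8 − 46.276 = 48.52 dB.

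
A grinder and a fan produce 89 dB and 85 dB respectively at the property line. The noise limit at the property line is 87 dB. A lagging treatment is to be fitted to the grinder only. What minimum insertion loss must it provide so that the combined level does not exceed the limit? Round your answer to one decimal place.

Everything except the grinder sums to 10^(85/10) = 3.162e+08 in linear terms, 85.00 dB.
To meet 87 dB overall, the treated grinder may contribute at most 10^(87/10) − 3.162e+08 = 1.850e+08, i.e. 82.67 dB.
So the grinder must be reduced from 89 to 82.67 dB: IL = 6.33 dB.

6.3 dB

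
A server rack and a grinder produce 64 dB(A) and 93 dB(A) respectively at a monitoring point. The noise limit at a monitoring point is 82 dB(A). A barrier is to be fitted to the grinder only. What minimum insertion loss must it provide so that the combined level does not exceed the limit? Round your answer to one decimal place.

11.1 dB

Everything except the grinder sums to 10^(64/10) = 2.512e+06 in linear terms, 64.00 dB(A).
To meet 82 dB(A) overall, the treated grinder may contribute at most 10^(82/10) − 2.512e+06 = 1.560e+08, i.e. 81.93 dB(A).
So the grinder must be reduced from 93 to 81.93 dB(A): IL = 11.07 dB.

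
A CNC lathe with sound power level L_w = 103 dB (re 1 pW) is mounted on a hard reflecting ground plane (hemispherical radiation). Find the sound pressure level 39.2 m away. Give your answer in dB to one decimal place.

Free-field hemispherical radiation: L_p = L_w − 10·log₁₀(2π·r²), r = 39.2 m.
2π·r² = 9655 m², 10·log₁₀ of that is 39.848 dB.
L_p = 103 − 39.848 = 63.15 dB.

63.2 dB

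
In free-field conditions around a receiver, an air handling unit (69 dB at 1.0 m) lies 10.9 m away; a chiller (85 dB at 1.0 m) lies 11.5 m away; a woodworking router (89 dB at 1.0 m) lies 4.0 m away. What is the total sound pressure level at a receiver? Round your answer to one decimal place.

Propagate each source to the receiver with L = L_ref − 20·log₁₀(r/r_ref), then add intensities.
air handling unit: 69 − 20·log₁₀(10.9/1.0) = 69 − 20.75 = 48.25 dB.
chiller: 85 − 20·log₁₀(11.5/1.0) = 85 − 21.21 = 63.79 dB.
woodworking router: 89 − 20·log₁₀(4.0/1.0) = 89 − 12.04 = 76.96 dB.
Σ 10^(L/10) = 5.210e+07 → L_total = 10·log₁₀(5.210e+07) = 77.17 dB.

77.2 dB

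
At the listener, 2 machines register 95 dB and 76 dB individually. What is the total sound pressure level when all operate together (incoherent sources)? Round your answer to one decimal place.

95.1 dB

For uncorrelated sources the intensities add, so convert each level to linear form, sum, and take 10·log₁₀ of the total.
Σ 10^(L/10) = 10^(95/10) + 10^(76/10) = 3.202e+09.
L_total = 10·log₁₀(3.202e+09) = 95.05 dB.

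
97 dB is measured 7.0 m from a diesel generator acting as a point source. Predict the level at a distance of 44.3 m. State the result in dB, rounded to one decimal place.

Spherical spreading from a point source gives a 20·log₁₀(r₂/r₁) drop.
L₂ = 97 − 20·log₁₀(44.3/7.0) = 97 − 16.026 = 80.97 dB.

81.0 dB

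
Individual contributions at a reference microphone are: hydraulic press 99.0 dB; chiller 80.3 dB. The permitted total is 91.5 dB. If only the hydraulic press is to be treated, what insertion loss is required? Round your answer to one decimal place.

7.8 dB

Fixed contribution from the other source: Σ 10^(L/10) = 10^(80.3/10) = 1.072e+08 (80.30 dB).
The limit corresponds to 10^(91.5/10) = 1.413e+09; subtracting the fixed part leaves 1.305e+09 for the hydraulic press, i.e. 91.16 dB.
So the hydraulic press must be reduced from 99.0 to 91.16 dB: IL = 7.84 dB.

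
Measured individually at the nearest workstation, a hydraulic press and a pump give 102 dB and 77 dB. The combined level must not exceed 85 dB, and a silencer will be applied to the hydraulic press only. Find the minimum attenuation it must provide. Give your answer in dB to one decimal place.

17.7 dB

Fixed contribution from the other source: Σ 10^(L/10) = 10^(77/10) = 5.012e+07 (77.00 dB).
To meet 85 dB overall, the treated hydraulic press may contribute at most 10^(85/10) − 5.012e+07 = 2.661e+08, i.e. 84.25 dB.
So the hydraulic press must be reduced from 102 to 84.25 dB: IL = 17.75 dB.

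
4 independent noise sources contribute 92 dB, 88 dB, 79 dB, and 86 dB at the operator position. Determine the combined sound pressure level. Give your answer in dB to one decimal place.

For uncorrelated sources the intensities add, so convert each level to linear form, sum, and take 10·log₁₀ of the total.
Σ 10^(L/10) = 10^(92/10) + 10^(88/10) + 10^(79/10) + 10^(86/10) = 2.693e+09.
L_total = 10·log₁₀(2.693e+09) = 94.30 dB.

94.3 dB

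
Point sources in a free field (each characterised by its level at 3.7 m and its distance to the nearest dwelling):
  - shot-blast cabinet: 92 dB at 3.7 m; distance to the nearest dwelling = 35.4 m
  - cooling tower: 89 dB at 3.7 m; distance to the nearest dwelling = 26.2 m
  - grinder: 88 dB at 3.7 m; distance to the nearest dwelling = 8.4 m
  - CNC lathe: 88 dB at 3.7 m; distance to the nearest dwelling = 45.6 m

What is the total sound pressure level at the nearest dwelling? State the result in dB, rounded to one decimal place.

82.0 dB

Apply inverse-square spreading to bring every level to the receiver, then sum 10^(L/10).
shot-blast cabinet: 92 − 20·log₁₀(35.4/3.7) = 92 − 19.62 = 72.38 dB.
cooling tower: 89 − 20·log₁₀(26.2/3.7) = 89 − 17.00 = 72.00 dB.
grinder: 88 − 20·log₁₀(8.4/3.7) = 88 − 7.12 = 80.88 dB.
CNC lathe: 88 − 20·log₁₀(45.6/3.7) = 88 − 21.82 = 66.18 dB.
Σ 10^(L/10) = 1.597e+08 → L_total = 10·log₁₀(1.597e+08) = 82.03 dB.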